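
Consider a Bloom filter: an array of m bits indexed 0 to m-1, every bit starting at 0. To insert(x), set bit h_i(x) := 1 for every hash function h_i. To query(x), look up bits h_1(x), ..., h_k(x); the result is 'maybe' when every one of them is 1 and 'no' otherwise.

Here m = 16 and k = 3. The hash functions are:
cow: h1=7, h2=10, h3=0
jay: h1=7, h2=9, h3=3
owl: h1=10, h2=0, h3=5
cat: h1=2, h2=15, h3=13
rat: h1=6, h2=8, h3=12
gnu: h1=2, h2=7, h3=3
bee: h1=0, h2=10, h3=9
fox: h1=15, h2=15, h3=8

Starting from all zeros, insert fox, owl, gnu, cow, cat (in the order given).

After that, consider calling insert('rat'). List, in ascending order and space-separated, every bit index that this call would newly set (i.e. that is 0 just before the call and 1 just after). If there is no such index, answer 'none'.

Start: bits=0000000000000000
After insert 'fox': sets bits 8 15 -> bits=0000000010000001
After insert 'owl': sets bits 0 5 10 -> bits=1000010010100001
After insert 'gnu': sets bits 2 3 7 -> bits=1011010110100001
After insert 'cow': sets bits 0 7 10 -> bits=1011010110100001
After insert 'cat': sets bits 2 13 15 -> bits=1011010110100101
insert 'rat' would touch bits 6 8 12; currently bit6=0, bit8=1, bit12=0
Bits that are 0 among those (would change 0->1): 6 12

Answer: 6 12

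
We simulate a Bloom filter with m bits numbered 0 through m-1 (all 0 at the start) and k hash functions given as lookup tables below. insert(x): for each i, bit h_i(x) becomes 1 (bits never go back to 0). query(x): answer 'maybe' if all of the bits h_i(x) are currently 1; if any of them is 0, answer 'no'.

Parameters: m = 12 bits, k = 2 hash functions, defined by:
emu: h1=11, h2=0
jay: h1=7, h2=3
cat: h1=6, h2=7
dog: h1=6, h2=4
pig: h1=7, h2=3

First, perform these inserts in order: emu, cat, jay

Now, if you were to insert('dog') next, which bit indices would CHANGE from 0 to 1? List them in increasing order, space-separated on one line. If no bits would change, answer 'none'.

Answer: 4

Derivation:
Start: bits=000000000000
After insert 'emu': sets bits 0 11 -> bits=100000000001
After insert 'cat': sets bits 6 7 -> bits=100000110001
After insert 'jay': sets bits 3 7 -> bits=100100110001
insert 'dog' would touch bits 4 6; currently bit4=0, bit6=1
Bits that are 0 among those (would change 0->1): 4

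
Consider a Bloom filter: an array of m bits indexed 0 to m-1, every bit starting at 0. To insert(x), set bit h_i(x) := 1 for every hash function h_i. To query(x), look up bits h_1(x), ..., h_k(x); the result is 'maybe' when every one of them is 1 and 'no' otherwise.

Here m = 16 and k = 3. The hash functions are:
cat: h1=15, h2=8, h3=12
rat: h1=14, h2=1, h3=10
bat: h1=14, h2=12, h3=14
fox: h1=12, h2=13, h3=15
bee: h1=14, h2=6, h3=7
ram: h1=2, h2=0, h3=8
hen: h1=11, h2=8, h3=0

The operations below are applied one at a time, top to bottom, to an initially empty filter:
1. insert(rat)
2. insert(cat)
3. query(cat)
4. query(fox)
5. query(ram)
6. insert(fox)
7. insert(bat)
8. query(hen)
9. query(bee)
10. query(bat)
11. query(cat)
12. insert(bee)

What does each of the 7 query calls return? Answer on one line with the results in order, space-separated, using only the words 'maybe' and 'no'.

Start: bits=0000000000000000
Op 1: insert rat -> sets bits 1 10 14 -> bits=0100000000100010
Op 2: insert cat -> sets bits 8 12 15 -> bits=0100000010101011
Op 3: query cat -> checks bit8=1, bit12=1, bit15=1 (all 1) -> maybe
Op 4: query fox -> checks bit12=1, bit13=0, bit15=1 (has a 0) -> no
Op 5: query ram -> checks bit0=0, bit2=0, bit8=1 (has a 0) -> no
Op 6: insert fox -> sets bits 12 13 15 -> bits=0100000010101111
Op 7: insert bat -> sets bits 12 14 -> bits=0100000010101111
Op 8: query hen -> checks bit0=0, bit8=1, bit11=0 (has a 0) -> no
Op 9: query bee -> checks bit6=0, bit7=0, bit14=1 (has a 0) -> no
Op 10: query bat -> checks bit12=1, bit14=1 (all 1) -> maybe
Op 11: query cat -> checks bit8=1, bit12=1, bit15=1 (all 1) -> maybe
Op 12: insert bee -> sets bits 6 7 14 -> bits=0100001110101111
Query results in order: maybe no no no no maybe maybe

Answer: maybe no no no no maybe maybe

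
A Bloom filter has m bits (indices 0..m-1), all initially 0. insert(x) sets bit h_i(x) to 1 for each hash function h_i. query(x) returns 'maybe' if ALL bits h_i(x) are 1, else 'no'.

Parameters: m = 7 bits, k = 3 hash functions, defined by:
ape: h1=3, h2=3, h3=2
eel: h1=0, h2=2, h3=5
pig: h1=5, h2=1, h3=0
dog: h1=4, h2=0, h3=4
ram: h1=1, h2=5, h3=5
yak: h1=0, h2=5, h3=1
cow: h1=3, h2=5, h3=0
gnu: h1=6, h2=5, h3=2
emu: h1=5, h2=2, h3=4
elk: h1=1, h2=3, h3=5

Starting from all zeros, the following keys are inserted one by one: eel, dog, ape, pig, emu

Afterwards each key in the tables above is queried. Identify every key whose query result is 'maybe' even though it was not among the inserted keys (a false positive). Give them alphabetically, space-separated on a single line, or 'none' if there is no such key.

Answer: cow elk ram yak

Derivation:
Start: bits=0000000
After insert 'eel': sets bits 0 2 5 -> bits=1010010
After insert 'dog': sets bits 0 4 -> bits=1010110
After insert 'ape': sets bits 2 3 -> bits=1011110
After insert 'pig': sets bits 0 1 5 -> bits=1111110
After insert 'emu': sets bits 2 4 5 -> bits=1111110
Not inserted: cow elk gnu ram yak — query each against bits=1111110:
query cow: checks bit0=1, bit3=1, bit5=1 (all 1) -> maybe => FALSE POSITIVE
query elk: checks bit1=1, bit3=1, bit5=1 (all 1) -> maybe => FALSE POSITIVE
query gnu: checks bit2=1, bit5=1, bit6=0 (has a 0) -> no => not a false positive
query ram: checks bit1=1, bit5=1 (all 1) -> maybe => FALSE POSITIVE
query yak: checks bit0=1, bit1=1, bit5=1 (all 1) -> maybe => FALSE POSITIVE
False positives (alphabetical): cow elk ram yak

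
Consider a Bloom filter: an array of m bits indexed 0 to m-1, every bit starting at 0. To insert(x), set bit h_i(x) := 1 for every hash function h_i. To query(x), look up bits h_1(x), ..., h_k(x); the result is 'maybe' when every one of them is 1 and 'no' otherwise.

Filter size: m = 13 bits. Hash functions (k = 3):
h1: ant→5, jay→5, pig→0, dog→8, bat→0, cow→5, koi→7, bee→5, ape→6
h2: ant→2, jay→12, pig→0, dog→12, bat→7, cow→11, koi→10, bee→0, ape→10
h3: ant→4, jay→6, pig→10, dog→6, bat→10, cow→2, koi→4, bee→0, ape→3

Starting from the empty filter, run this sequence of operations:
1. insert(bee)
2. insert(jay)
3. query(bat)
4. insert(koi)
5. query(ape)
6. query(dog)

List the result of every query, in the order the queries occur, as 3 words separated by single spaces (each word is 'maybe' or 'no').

Start: bits=0000000000000
Op 1: insert bee -> sets bits 0 5 -> bits=1000010000000
Op 2: insert jay -> sets bits 5 6 12 -> bits=1000011000001
Op 3: query bat -> checks bit0=1, bit7=0, bit10=0 (has a 0) -> no
Op 4: insert koi -> sets bits 4 7 10 -> bits=1000111100101
Op 5: query ape -> checks bit3=0, bit6=1, bit10=1 (has a 0) -> no
Op 6: query dog -> checks bit6=1, bit8=0, bit12=1 (has a 0) -> no
Query results in order: no no no

Answer: no no no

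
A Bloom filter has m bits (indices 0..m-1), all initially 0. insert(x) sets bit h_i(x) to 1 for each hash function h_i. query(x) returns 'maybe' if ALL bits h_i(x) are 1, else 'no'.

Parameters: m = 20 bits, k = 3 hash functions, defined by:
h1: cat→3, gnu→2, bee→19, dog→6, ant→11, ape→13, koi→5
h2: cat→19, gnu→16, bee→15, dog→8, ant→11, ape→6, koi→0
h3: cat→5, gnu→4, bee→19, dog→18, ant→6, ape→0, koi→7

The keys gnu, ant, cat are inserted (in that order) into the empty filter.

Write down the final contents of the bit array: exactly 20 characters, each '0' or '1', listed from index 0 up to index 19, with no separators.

Start: bits=00000000000000000000
After insert 'gnu': sets bits 2 4 16 -> bits=00101000000000001000
After insert 'ant': sets bits 6 11 -> bits=00101010000100001000
After insert 'cat': sets bits 3 5 19 -> bits=00111110000100001001

Answer: 00111110000100001001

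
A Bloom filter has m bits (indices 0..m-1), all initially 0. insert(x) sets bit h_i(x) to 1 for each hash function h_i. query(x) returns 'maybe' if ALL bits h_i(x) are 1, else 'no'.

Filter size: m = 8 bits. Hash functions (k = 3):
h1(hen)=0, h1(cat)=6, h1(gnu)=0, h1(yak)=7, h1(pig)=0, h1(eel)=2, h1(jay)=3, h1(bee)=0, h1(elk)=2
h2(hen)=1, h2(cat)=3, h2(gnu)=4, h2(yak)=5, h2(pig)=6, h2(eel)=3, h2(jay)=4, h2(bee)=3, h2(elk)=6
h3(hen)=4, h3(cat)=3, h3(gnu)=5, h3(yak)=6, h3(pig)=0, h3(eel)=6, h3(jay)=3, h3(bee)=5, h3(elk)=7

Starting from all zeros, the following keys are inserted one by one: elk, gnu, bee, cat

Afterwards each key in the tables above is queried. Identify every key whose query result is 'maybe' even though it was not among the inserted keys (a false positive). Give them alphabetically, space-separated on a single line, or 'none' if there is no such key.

Start: bits=00000000
After insert 'elk': sets bits 2 6 7 -> bits=00100011
After insert 'gnu': sets bits 0 4 5 -> bits=10101111
After insert 'bee': sets bits 0 3 5 -> bits=10111111
After insert 'cat': sets bits 3 6 -> bits=10111111
Not inserted: eel hen jay pig yak — query each against bits=10111111:
query eel: checks bit2=1, bit3=1, bit6=1 (all 1) -> maybe => FALSE POSITIVE
query hen: checks bit0=1, bit1=0, bit4=1 (has a 0) -> no => not a false positive
query jay: checks bit3=1, bit4=1 (all 1) -> maybe => FALSE POSITIVE
query pig: checks bit0=1, bit6=1 (all 1) -> maybe => FALSE POSITIVE
query yak: checks bit5=1, bit6=1, bit7=1 (all 1) -> maybe => FALSE POSITIVE
False positives (alphabetical): eel jay pig yak

Answer: eel jay pig yak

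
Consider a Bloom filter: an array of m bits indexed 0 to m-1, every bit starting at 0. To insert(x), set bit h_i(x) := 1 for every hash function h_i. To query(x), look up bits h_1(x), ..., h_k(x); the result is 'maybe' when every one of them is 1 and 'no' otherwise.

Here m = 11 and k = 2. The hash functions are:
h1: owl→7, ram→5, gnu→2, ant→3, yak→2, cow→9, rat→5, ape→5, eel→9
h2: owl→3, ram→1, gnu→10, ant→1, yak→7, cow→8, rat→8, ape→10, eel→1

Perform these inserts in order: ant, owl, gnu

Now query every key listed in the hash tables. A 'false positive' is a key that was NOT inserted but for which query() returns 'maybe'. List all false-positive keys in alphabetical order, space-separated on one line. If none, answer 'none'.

Start: bits=00000000000
After insert 'ant': sets bits 1 3 -> bits=01010000000
After insert 'owl': sets bits 3 7 -> bits=01010001000
After insert 'gnu': sets bits 2 10 -> bits=01110001001
Not inserted: ape cow eel ram rat yak — query each against bits=01110001001:
query ape: checks bit5=0, bit10=1 (has a 0) -> no => not a false positive
query cow: checks bit8=0, bit9=0 (has a 0) -> no => not a false positive
query eel: checks bit1=1, bit9=0 (has a 0) -> no => not a false positive
query ram: checks bit1=1, bit5=0 (has a 0) -> no => not a false positive
query rat: checks bit5=0, bit8=0 (has a 0) -> no => not a false positive
query yak: checks bit2=1, bit7=1 (all 1) -> maybe => FALSE POSITIVE
False positives (alphabetical): yak

Answer: yak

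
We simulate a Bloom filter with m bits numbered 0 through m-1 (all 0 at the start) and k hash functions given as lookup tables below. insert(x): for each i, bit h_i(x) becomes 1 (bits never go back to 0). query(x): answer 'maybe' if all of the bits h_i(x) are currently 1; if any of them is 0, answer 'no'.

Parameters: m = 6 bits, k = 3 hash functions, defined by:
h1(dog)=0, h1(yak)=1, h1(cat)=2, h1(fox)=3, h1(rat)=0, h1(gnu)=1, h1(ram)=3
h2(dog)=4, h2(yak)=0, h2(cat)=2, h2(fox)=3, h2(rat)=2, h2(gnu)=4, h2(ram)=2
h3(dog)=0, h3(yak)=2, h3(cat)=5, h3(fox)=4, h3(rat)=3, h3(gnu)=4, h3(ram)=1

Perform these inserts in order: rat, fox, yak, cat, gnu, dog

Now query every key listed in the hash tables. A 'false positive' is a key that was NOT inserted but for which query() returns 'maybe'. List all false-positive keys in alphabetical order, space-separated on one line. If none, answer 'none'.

Start: bits=000000
After insert 'rat': sets bits 0 2 3 -> bits=101100
After insert 'fox': sets bits 3 4 -> bits=101110
After insert 'yak': sets bits 0 1 2 -> bits=111110
After insert 'cat': sets bits 2 5 -> bits=111111
After insert 'gnu': sets bits 1 4 -> bits=111111
After insert 'dog': sets bits 0 4 -> bits=111111
Not inserted: ram — query each against bits=111111:
query ram: checks bit1=1, bit2=1, bit3=1 (all 1) -> maybe => FALSE POSITIVE
False positives (alphabetical): ram

Answer: ram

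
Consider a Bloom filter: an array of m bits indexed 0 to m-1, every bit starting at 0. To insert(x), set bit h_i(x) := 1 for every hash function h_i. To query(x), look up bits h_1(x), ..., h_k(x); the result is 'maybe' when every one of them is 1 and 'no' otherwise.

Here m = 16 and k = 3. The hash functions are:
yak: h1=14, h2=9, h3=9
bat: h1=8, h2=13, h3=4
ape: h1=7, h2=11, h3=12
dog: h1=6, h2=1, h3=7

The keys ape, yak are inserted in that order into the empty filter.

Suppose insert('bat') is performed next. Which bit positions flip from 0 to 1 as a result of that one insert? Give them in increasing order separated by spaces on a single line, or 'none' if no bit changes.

Answer: 4 8 13

Derivation:
Start: bits=0000000000000000
After insert 'ape': sets bits 7 11 12 -> bits=0000000100011000
After insert 'yak': sets bits 9 14 -> bits=0000000101011010
insert 'bat' would touch bits 4 8 13; currently bit4=0, bit8=0, bit13=0
Bits that are 0 among those (would change 0->1): 4 8 13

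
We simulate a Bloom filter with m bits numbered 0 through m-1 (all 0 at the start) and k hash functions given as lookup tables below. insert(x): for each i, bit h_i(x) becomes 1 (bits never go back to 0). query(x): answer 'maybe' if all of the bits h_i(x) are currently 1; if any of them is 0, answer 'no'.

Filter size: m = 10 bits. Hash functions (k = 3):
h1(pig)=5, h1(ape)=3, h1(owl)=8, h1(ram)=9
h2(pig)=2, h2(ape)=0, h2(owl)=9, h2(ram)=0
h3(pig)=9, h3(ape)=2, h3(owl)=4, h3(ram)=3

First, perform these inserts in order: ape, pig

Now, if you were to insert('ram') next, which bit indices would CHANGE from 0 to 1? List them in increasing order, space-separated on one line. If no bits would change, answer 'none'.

Start: bits=0000000000
After insert 'ape': sets bits 0 2 3 -> bits=1011000000
After insert 'pig': sets bits 2 5 9 -> bits=1011010001
insert 'ram' would touch bits 0 3 9; currently bit0=1, bit3=1, bit9=1
Bits that are 0 among those (would change 0->1): none

Answer: none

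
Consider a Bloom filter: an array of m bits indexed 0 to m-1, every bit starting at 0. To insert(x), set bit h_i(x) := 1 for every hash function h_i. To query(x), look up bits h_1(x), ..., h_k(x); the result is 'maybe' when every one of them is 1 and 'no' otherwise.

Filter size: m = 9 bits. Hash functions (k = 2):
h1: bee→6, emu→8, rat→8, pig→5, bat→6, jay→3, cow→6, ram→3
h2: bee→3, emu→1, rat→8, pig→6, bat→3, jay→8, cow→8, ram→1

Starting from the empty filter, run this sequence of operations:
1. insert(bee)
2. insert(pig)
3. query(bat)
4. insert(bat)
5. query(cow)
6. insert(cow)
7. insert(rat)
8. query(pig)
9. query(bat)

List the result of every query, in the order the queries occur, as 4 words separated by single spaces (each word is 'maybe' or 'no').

Start: bits=000000000
Op 1: insert bee -> sets bits 3 6 -> bits=000100100
Op 2: insert pig -> sets bits 5 6 -> bits=000101100
Op 3: query bat -> checks bit3=1, bit6=1 (all 1) -> maybe
Op 4: insert bat -> sets bits 3 6 -> bits=000101100
Op 5: query cow -> checks bit6=1, bit8=0 (has a 0) -> no
Op 6: insert cow -> sets bits 6 8 -> bits=000101101
Op 7: insert rat -> sets bits 8 -> bits=000101101
Op 8: query pig -> checks bit5=1, bit6=1 (all 1) -> maybe
Op 9: query bat -> checks bit3=1, bit6=1 (all 1) -> maybe
Query results in order: maybe no maybe maybe

Answer: maybe no maybe maybe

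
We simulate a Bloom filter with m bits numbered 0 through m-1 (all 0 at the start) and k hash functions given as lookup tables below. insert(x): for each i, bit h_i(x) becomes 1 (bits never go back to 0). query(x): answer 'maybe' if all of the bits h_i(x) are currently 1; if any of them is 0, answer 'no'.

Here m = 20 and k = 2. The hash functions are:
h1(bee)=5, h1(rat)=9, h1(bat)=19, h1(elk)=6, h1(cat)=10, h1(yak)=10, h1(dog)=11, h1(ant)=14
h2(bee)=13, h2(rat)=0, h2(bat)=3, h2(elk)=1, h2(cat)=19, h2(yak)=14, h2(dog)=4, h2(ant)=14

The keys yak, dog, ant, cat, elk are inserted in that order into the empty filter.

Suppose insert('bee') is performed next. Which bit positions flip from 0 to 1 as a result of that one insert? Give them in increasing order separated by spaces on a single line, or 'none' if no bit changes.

Answer: 5 13

Derivation:
Start: bits=00000000000000000000
After insert 'yak': sets bits 10 14 -> bits=00000000001000100000
After insert 'dog': sets bits 4 11 -> bits=00001000001100100000
After insert 'ant': sets bits 14 -> bits=00001000001100100000
After insert 'cat': sets bits 10 19 -> bits=00001000001100100001
After insert 'elk': sets bits 1 6 -> bits=01001010001100100001
insert 'bee' would touch bits 5 13; currently bit5=0, bit13=0
Bits that are 0 among those (would change 0->1): 5 13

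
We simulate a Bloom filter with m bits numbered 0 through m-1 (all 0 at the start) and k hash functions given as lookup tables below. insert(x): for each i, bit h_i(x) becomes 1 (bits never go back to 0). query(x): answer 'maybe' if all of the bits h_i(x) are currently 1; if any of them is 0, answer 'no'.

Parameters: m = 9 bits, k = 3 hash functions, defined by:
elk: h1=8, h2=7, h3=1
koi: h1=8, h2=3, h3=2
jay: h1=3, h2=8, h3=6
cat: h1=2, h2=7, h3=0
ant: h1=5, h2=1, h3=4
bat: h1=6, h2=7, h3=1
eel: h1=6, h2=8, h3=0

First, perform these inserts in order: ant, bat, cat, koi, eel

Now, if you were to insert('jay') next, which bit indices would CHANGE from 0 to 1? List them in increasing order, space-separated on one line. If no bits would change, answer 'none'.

Answer: none

Derivation:
Start: bits=000000000
After insert 'ant': sets bits 1 4 5 -> bits=010011000
After insert 'bat': sets bits 1 6 7 -> bits=010011110
After insert 'cat': sets bits 0 2 7 -> bits=111011110
After insert 'koi': sets bits 2 3 8 -> bits=111111111
After insert 'eel': sets bits 0 6 8 -> bits=111111111
insert 'jay' would touch bits 3 6 8; currently bit3=1, bit6=1, bit8=1
Bits that are 0 among those (would change 0->1): none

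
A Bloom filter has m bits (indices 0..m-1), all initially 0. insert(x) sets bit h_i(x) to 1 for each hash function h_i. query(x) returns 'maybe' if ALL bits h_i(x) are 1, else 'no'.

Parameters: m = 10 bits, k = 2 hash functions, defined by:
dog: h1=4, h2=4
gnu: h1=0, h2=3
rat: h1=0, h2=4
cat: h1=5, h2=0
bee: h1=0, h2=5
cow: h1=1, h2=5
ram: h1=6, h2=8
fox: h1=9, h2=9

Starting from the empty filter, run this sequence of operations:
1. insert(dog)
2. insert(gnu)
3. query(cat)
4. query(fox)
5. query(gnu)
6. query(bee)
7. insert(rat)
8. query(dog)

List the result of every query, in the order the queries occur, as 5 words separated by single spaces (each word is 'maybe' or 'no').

Answer: no no maybe no maybe

Derivation:
Start: bits=0000000000
Op 1: insert dog -> sets bits 4 -> bits=0000100000
Op 2: insert gnu -> sets bits 0 3 -> bits=1001100000
Op 3: query cat -> checks bit0=1, bit5=0 (has a 0) -> no
Op 4: query fox -> checks bit9=0 (has a 0) -> no
Op 5: query gnu -> checks bit0=1, bit3=1 (all 1) -> maybe
Op 6: query bee -> checks bit0=1, bit5=0 (has a 0) -> no
Op 7: insert rat -> sets bits 0 4 -> bits=1001100000
Op 8: query dog -> checks bit4=1 (all 1) -> maybe
Query results in order: no no maybe no maybe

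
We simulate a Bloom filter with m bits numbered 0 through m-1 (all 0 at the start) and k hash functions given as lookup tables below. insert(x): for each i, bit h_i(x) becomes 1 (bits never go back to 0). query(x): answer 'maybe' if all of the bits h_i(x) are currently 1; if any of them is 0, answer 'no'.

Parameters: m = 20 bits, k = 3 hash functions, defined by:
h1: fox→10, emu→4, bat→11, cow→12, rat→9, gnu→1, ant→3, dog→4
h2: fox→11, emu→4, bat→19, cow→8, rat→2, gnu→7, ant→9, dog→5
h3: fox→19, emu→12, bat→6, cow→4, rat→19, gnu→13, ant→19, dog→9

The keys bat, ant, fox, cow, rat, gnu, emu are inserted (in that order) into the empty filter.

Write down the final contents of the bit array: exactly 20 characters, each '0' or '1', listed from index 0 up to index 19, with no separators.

Start: bits=00000000000000000000
After insert 'bat': sets bits 6 11 19 -> bits=00000010000100000001
After insert 'ant': sets bits 3 9 19 -> bits=00010010010100000001
After insert 'fox': sets bits 10 11 19 -> bits=00010010011100000001
After insert 'cow': sets bits 4 8 12 -> bits=00011010111110000001
After insert 'rat': sets bits 2 9 19 -> bits=00111010111110000001
After insert 'gnu': sets bits 1 7 13 -> bits=01111011111111000001
After insert 'emu': sets bits 4 12 -> bits=01111011111111000001

Answer: 01111011111111000001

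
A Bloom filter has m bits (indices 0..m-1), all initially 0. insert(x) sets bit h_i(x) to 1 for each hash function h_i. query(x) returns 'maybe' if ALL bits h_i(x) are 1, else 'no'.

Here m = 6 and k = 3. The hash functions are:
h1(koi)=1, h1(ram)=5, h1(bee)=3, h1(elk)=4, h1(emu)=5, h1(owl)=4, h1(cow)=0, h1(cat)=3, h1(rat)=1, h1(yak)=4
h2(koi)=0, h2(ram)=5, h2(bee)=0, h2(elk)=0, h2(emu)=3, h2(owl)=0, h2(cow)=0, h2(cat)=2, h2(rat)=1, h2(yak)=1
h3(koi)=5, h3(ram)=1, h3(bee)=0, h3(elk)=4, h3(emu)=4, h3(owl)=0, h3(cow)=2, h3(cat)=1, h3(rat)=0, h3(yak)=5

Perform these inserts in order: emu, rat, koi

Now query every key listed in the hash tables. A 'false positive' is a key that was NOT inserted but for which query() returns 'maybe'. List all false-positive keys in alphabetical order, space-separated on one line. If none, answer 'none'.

Answer: bee elk owl ram yak

Derivation:
Start: bits=000000
After insert 'emu': sets bits 3 4 5 -> bits=000111
After insert 'rat': sets bits 0 1 -> bits=110111
After insert 'koi': sets bits 0 1 5 -> bits=110111
Not inserted: bee cat cow elk owl ram yak — query each against bits=110111:
query bee: checks bit0=1, bit3=1 (all 1) -> maybe => FALSE POSITIVE
query cat: checks bit1=1, bit2=0, bit3=1 (has a 0) -> no => not a false positive
query cow: checks bit0=1, bit2=0 (has a 0) -> no => not a false positive
query elk: checks bit0=1, bit4=1 (all 1) -> maybe => FALSE POSITIVE
query owl: checks bit0=1, bit4=1 (all 1) -> maybe => FALSE POSITIVE
query ram: checks bit1=1, bit5=1 (all 1) -> maybe => FALSE POSITIVE
query yak: checks bit1=1, bit4=1, bit5=1 (all 1) -> maybe => FALSE POSITIVE
False positives (alphabetical): bee elk owl ram yak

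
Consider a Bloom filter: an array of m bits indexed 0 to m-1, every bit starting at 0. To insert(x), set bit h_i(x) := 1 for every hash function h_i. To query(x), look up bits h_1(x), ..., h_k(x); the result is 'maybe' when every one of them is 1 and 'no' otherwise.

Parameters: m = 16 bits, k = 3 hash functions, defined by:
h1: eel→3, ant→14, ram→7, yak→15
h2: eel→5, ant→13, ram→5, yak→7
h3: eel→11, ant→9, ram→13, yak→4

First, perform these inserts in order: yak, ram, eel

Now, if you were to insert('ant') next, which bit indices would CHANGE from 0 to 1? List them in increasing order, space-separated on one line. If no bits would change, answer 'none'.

Start: bits=0000000000000000
After insert 'yak': sets bits 4 7 15 -> bits=0000100100000001
After insert 'ram': sets bits 5 7 13 -> bits=0000110100000101
After insert 'eel': sets bits 3 5 11 -> bits=0001110100010101
insert 'ant' would touch bits 9 13 14; currently bit9=0, bit13=1, bit14=0
Bits that are 0 among those (would change 0->1): 9 14

Answer: 9 14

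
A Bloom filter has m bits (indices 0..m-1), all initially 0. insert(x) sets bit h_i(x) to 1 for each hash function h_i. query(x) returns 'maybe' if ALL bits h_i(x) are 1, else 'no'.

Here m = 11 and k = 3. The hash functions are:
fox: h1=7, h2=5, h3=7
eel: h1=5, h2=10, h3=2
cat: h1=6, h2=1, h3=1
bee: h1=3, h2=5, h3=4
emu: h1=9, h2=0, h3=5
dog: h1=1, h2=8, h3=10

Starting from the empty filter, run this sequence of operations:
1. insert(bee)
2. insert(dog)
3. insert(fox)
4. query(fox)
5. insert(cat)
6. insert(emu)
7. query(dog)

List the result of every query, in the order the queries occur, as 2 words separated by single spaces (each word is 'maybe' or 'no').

Answer: maybe maybe

Derivation:
Start: bits=00000000000
Op 1: insert bee -> sets bits 3 4 5 -> bits=00011100000
Op 2: insert dog -> sets bits 1 8 10 -> bits=01011100101
Op 3: insert fox -> sets bits 5 7 -> bits=01011101101
Op 4: query fox -> checks bit5=1, bit7=1 (all 1) -> maybe
Op 5: insert cat -> sets bits 1 6 -> bits=01011111101
Op 6: insert emu -> sets bits 0 5 9 -> bits=11011111111
Op 7: query dog -> checks bit1=1, bit8=1, bit10=1 (all 1) -> maybe
Query results in order: maybe maybe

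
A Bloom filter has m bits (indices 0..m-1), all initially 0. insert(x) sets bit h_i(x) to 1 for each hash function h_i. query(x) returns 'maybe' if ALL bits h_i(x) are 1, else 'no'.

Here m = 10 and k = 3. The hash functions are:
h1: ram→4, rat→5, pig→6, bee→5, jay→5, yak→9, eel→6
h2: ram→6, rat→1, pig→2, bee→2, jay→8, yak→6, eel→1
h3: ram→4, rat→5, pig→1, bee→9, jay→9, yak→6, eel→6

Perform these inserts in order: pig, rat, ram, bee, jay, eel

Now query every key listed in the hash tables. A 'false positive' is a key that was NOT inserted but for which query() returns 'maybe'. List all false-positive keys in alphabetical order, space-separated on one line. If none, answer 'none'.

Start: bits=0000000000
After insert 'pig': sets bits 1 2 6 -> bits=0110001000
After insert 'rat': sets bits 1 5 -> bits=0110011000
After insert 'ram': sets bits 4 6 -> bits=0110111000
After insert 'bee': sets bits 2 5 9 -> bits=0110111001
After insert 'jay': sets bits 5 8 9 -> bits=0110111011
After insert 'eel': sets bits 1 6 -> bits=0110111011
Not inserted: yak — query each against bits=0110111011:
query yak: checks bit6=1, bit9=1 (all 1) -> maybe => FALSE POSITIVE
False positives (alphabetical): yak

Answer: yak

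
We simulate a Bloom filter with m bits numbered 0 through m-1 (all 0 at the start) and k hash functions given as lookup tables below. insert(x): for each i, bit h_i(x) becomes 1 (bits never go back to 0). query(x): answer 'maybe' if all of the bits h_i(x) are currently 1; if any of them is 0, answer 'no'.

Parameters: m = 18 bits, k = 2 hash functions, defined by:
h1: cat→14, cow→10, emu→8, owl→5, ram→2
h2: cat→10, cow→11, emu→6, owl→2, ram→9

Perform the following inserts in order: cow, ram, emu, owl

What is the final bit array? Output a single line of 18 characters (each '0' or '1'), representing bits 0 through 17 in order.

Answer: 001001101111000000

Derivation:
Start: bits=000000000000000000
After insert 'cow': sets bits 10 11 -> bits=000000000011000000
After insert 'ram': sets bits 2 9 -> bits=001000000111000000
After insert 'emu': sets bits 6 8 -> bits=001000101111000000
After insert 'owl': sets bits 2 5 -> bits=001001101111000000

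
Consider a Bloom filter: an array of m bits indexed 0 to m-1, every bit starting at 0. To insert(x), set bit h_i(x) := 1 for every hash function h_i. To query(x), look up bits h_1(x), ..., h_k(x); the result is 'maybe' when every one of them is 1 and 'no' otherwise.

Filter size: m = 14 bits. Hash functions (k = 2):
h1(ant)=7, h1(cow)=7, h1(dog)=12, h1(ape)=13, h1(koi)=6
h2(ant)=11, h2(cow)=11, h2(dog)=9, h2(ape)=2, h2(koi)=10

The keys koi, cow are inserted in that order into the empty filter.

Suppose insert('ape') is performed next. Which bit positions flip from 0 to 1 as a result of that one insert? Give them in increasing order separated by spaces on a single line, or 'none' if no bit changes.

Answer: 2 13

Derivation:
Start: bits=00000000000000
After insert 'koi': sets bits 6 10 -> bits=00000010001000
After insert 'cow': sets bits 7 11 -> bits=00000011001100
insert 'ape' would touch bits 2 13; currently bit2=0, bit13=0
Bits that are 0 among those (would change 0->1): 2 13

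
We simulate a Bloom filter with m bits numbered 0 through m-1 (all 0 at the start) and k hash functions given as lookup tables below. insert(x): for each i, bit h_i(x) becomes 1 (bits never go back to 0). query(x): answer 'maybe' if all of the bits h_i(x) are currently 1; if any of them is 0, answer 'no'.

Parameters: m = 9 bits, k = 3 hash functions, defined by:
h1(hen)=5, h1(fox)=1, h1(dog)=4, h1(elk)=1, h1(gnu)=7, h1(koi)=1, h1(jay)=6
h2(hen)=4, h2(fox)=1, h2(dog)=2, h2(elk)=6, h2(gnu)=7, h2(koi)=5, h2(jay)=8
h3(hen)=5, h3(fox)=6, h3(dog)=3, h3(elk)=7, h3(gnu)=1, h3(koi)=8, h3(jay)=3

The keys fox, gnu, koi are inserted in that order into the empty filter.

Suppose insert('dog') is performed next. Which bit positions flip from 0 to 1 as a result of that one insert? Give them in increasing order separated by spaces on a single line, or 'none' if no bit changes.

Start: bits=000000000
After insert 'fox': sets bits 1 6 -> bits=010000100
After insert 'gnu': sets bits 1 7 -> bits=010000110
After insert 'koi': sets bits 1 5 8 -> bits=010001111
insert 'dog' would touch bits 2 3 4; currently bit2=0, bit3=0, bit4=0
Bits that are 0 among those (would change 0->1): 2 3 4

Answer: 2 3 4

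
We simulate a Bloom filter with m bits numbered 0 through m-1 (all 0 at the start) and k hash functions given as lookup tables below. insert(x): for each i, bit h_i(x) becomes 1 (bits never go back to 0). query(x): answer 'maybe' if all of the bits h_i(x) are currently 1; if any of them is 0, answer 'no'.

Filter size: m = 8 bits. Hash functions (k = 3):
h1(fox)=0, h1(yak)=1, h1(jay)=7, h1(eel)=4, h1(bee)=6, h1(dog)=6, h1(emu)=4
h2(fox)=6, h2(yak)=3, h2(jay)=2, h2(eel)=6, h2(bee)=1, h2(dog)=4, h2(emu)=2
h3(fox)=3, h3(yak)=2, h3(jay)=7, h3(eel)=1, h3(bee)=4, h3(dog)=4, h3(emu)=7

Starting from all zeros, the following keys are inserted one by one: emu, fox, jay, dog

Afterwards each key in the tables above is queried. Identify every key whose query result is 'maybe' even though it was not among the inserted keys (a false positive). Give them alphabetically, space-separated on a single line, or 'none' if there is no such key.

Answer: none

Derivation:
Start: bits=00000000
After insert 'emu': sets bits 2 4 7 -> bits=00101001
After insert 'fox': sets bits 0 3 6 -> bits=10111011
After insert 'jay': sets bits 2 7 -> bits=10111011
After insert 'dog': sets bits 4 6 -> bits=10111011
Not inserted: bee eel yak — query each against bits=10111011:
query bee: checks bit1=0, bit4=1, bit6=1 (has a 0) -> no => not a false positive
query eel: checks bit1=0, bit4=1, bit6=1 (has a 0) -> no => not a false positive
query yak: checks bit1=0, bit2=1, bit3=1 (has a 0) -> no => not a false positive
False positives (alphabetical): none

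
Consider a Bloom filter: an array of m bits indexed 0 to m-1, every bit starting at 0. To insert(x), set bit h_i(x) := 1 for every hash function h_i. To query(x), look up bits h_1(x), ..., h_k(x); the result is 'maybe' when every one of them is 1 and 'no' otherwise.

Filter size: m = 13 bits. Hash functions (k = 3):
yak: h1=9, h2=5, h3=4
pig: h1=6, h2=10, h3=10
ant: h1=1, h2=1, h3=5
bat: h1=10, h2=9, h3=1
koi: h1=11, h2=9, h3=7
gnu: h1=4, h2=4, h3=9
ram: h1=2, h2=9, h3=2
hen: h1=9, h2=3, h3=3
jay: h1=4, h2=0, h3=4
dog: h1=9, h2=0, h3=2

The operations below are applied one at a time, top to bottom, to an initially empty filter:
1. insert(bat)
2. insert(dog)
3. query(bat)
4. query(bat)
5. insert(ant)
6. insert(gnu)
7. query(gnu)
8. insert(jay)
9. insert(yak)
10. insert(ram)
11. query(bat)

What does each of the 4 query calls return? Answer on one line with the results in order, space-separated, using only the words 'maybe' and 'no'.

Start: bits=0000000000000
Op 1: insert bat -> sets bits 1 9 10 -> bits=0100000001100
Op 2: insert dog -> sets bits 0 2 9 -> bits=1110000001100
Op 3: query bat -> checks bit1=1, bit9=1, bit10=1 (all 1) -> maybe
Op 4: query bat -> checks bit1=1, bit9=1, bit10=1 (all 1) -> maybe
Op 5: insert ant -> sets bits 1 5 -> bits=1110010001100
Op 6: insert gnu -> sets bits 4 9 -> bits=1110110001100
Op 7: query gnu -> checks bit4=1, bit9=1 (all 1) -> maybe
Op 8: insert jay -> sets bits 0 4 -> bits=1110110001100
Op 9: insert yak -> sets bits 4 5 9 -> bits=1110110001100
Op 10: insert ram -> sets bits 2 9 -> bits=1110110001100
Op 11: query bat -> checks bit1=1, bit9=1, bit10=1 (all 1) -> maybe
Query results in order: maybe maybe maybe maybe

Answer: maybe maybe maybe maybe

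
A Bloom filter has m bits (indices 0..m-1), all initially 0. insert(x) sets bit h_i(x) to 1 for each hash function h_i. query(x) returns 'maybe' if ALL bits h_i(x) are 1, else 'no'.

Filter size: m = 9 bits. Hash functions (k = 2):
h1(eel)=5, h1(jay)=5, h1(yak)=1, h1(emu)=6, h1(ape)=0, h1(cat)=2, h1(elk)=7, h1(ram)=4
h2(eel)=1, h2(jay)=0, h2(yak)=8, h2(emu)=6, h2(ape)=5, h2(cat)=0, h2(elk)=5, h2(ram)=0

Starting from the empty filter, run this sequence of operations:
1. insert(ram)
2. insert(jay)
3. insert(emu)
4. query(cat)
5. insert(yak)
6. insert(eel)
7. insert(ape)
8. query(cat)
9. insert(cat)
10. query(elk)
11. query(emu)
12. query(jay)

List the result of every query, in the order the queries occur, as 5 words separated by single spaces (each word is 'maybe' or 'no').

Answer: no no no maybe maybe

Derivation:
Start: bits=000000000
Op 1: insert ram -> sets bits 0 4 -> bits=100010000
Op 2: insert jay -> sets bits 0 5 -> bits=100011000
Op 3: insert emu -> sets bits 6 -> bits=100011100
Op 4: query cat -> checks bit0=1, bit2=0 (has a 0) -> no
Op 5: insert yak -> sets bits 1 8 -> bits=110011101
Op 6: insert eel -> sets bits 1 5 -> bits=110011101
Op 7: insert ape -> sets bits 0 5 -> bits=110011101
Op 8: query cat -> checks bit0=1, bit2=0 (has a 0) -> no
Op 9: insert cat -> sets bits 0 2 -> bits=111011101
Op 10: query elk -> checks bit5=1, bit7=0 (has a 0) -> no
Op 11: query emu -> checks bit6=1 (all 1) -> maybe
Op 12: query jay -> checks bit0=1, bit5=1 (all 1) -> maybe
Query results in order: no no no maybe maybe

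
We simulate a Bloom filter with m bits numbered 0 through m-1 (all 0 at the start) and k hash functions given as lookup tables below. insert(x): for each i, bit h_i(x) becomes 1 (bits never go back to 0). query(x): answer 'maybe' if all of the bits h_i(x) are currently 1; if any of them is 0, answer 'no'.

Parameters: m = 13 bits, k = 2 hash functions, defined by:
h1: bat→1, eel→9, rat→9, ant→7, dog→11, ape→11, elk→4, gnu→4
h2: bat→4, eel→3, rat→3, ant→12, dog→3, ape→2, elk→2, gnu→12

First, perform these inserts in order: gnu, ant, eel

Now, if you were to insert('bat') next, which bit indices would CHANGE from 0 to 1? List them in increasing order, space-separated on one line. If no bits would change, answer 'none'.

Start: bits=0000000000000
After insert 'gnu': sets bits 4 12 -> bits=0000100000001
After insert 'ant': sets bits 7 12 -> bits=0000100100001
After insert 'eel': sets bits 3 9 -> bits=0001100101001
insert 'bat' would touch bits 1 4; currently bit1=0, bit4=1
Bits that are 0 among those (would change 0->1): 1

Answer: 1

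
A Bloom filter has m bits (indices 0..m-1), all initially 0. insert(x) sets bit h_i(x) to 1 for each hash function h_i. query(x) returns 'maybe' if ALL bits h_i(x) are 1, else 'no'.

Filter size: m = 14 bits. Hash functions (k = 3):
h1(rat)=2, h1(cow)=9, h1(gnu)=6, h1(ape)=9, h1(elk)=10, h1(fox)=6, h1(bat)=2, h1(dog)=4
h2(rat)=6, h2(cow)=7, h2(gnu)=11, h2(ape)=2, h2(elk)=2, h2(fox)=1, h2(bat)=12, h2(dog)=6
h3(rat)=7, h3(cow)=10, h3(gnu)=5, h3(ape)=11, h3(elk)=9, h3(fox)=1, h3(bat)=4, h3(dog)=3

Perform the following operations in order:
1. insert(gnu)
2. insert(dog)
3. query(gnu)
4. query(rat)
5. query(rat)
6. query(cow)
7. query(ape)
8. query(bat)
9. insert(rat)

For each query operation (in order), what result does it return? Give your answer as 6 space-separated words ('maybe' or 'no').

Answer: maybe no no no no no

Derivation:
Start: bits=00000000000000
Op 1: insert gnu -> sets bits 5 6 11 -> bits=00000110000100
Op 2: insert dog -> sets bits 3 4 6 -> bits=00011110000100
Op 3: query gnu -> checks bit5=1, bit6=1, bit11=1 (all 1) -> maybe
Op 4: query rat -> checks bit2=0, bit6=1, bit7=0 (has a 0) -> no
Op 5: query rat -> checks bit2=0, bit6=1, bit7=0 (has a 0) -> no
Op 6: query cow -> checks bit7=0, bit9=0, bit10=0 (has a 0) -> no
Op 7: query ape -> checks bit2=0, bit9=0, bit11=1 (has a 0) -> no
Op 8: query bat -> checks bit2=0, bit4=1, bit12=0 (has a 0) -> no
Op 9: insert rat -> sets bits 2 6 7 -> bits=00111111000100
Query results in order: maybe no no no no no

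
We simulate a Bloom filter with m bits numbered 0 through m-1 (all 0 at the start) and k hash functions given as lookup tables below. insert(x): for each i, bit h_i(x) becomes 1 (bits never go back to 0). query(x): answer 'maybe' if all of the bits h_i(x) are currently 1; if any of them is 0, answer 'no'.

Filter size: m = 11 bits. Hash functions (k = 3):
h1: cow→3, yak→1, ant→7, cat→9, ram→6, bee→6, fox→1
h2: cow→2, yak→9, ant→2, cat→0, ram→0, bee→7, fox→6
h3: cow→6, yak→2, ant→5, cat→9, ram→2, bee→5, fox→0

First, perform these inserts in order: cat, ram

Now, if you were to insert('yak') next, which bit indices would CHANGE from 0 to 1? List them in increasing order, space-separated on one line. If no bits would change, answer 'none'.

Start: bits=00000000000
After insert 'cat': sets bits 0 9 -> bits=10000000010
After insert 'ram': sets bits 0 2 6 -> bits=10100010010
insert 'yak' would touch bits 1 2 9; currently bit1=0, bit2=1, bit9=1
Bits that are 0 among those (would change 0->1): 1

Answer: 1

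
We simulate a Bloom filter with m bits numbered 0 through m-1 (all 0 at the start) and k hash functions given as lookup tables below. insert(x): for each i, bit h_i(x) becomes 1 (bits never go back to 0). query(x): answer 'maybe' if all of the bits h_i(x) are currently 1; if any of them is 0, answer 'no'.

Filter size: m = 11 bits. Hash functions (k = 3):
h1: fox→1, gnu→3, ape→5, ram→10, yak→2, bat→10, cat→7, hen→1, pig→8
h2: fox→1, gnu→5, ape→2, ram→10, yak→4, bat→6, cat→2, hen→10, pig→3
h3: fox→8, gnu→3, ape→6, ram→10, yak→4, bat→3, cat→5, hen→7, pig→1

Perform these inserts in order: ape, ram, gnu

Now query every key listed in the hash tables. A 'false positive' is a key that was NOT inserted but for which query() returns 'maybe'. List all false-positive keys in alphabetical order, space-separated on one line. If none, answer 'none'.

Start: bits=00000000000
After insert 'ape': sets bits 2 5 6 -> bits=00100110000
After insert 'ram': sets bits 10 -> bits=00100110001
After insert 'gnu': sets bits 3 5 -> bits=00110110001
Not inserted: bat cat fox hen pig yak — query each against bits=00110110001:
query bat: checks bit3=1, bit6=1, bit10=1 (all 1) -> maybe => FALSE POSITIVE
query cat: checks bit2=1, bit5=1, bit7=0 (has a 0) -> no => not a false positive
query fox: checks bit1=0, bit8=0 (has a 0) -> no => not a false positive
query hen: checks bit1=0, bit7=0, bit10=1 (has a 0) -> no => not a false positive
query pig: checks bit1=0, bit3=1, bit8=0 (has a 0) -> no => not a false positive
query yak: checks bit2=1, bit4=0 (has a 0) -> no => not a false positive
False positives (alphabetical): bat

Answer: bat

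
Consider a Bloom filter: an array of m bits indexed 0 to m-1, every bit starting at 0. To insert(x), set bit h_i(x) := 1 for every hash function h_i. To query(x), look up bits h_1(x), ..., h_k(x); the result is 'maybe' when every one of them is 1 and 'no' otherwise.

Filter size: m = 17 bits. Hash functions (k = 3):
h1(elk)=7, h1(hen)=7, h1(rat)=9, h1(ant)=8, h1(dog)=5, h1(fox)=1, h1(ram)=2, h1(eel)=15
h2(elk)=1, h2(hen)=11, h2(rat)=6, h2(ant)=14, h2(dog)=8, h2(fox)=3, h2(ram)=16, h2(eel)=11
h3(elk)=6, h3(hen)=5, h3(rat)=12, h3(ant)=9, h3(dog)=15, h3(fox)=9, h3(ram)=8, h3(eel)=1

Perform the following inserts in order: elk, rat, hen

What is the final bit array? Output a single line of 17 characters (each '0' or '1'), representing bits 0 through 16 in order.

Answer: 01000111010110000

Derivation:
Start: bits=00000000000000000
After insert 'elk': sets bits 1 6 7 -> bits=01000011000000000
After insert 'rat': sets bits 6 9 12 -> bits=01000011010010000
After insert 'hen': sets bits 5 7 11 -> bits=01000111010110000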